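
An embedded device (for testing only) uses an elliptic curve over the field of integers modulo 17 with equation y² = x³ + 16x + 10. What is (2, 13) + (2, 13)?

(4, 11)

tangent at (2, 13): λ = (3·2² + 16)/(2·13) ≡ 11/9. 9⁻¹ ≡ 2 (mod 17), so λ ≡ 11·2 ≡ 5.
  x = λ² - 2 - 2 = 25 - 4 ≡ 4; y = λ·(2 - 4) - 13 ≡ 11. → (4, 11)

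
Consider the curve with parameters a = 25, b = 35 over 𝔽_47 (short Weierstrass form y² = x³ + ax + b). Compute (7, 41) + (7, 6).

The two points share x = 7 and their y-coordinates satisfy 41 + 6 ≡ 0 (mod 47), so they are inverses. Their sum is the point at infinity.

O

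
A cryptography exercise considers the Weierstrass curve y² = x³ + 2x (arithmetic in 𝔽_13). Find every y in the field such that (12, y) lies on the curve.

x³ + 2x + 0 = 1752 ≡ 10 (mod 13).
Square roots of 10 mod 13: 6 and 7 (since 6² = 36 ≡ 10).

6, 7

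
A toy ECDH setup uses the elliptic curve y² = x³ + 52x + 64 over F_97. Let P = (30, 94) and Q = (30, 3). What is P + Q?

The two points share x = 30 and their y-coordinates satisfy 94 + 3 ≡ 0 (mod 97), so they are inverses. Their sum is the point at infinity.

O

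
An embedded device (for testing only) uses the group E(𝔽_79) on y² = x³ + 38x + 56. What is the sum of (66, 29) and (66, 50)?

O

The two points share x = 66 and their y-coordinates satisfy 29 + 50 ≡ 0 (mod 79), so they are inverses. Their sum is 𝒪.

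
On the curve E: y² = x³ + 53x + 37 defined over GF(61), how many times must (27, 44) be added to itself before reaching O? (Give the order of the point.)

7

2P: tangent at (27, 44): λ = (3·27² + 53)/(2·44) ≡ 44/27. 27⁻¹ ≡ 52 (mod 61), so λ ≡ 44·52 ≡ 31.
  x = λ² - 27 - 27 = 961 - 54 ≡ 53; y = λ·(27 - 53) - 44 ≡ 4. → (53, 4)
3P: (53, 4) + (27, 44). λ = (44 - 4)/(27 - 53) ≡ 40/35 mod 61. 35⁻¹ ≡ 7 (mod 61) since 35·7 = 245 ≡ 1, so λ ≡ 36.
  x = λ² - 53 - 27 = 1296 - 80 ≡ 57; y = λ·(53 - 57) - 4 ≡ 35. → (57, 35)
4P: (57, 35) + (27, 44). λ = (44 - 35)/(27 - 57) ≡ 9/31 mod 61. 31⁻¹ ≡ 2 (mod 61), so λ ≡ 18.
  x = λ² - 57 - 27 = 324 - 84 ≡ 57; y = λ·(57 - 57) - 35 ≡ 26. → (57, 26)
5P: (57, 26) + (27, 44). λ = (44 - 26)/(27 - 57) ≡ 18/31 mod 61. 31⁻¹ ≡ 2 (mod 61) since 31·2 = 62 ≡ 1, so λ ≡ 36.
  x = λ² - 57 - 27 = 1296 - 84 ≡ 53; y = λ·(57 - 53) - 26 ≡ 57. → (53, 57)
6P: (53, 57) + (27, 44). λ = (44 - 57)/(27 - 53) ≡ 48/35 mod 61. 35⁻¹ ≡ 7 (mod 61) since 35·7 = 245 ≡ 1, so λ ≡ 31.
  x = λ² - 53 - 27 = 961 - 80 ≡ 27; y = λ·(53 - 27) - 57 ≡ 17. → (27, 17)
7P: (27, 17) + (27, 44): same x and y₁ ≡ -y₂, so the sum is O.
7P = O, so the order is 7.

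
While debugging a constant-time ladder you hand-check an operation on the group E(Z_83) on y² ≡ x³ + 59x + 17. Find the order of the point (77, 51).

9

2P: tangent at (77, 51): λ = (3·77² + 59)/(2·51) ≡ 1/19. 19⁻¹ ≡ 35 (mod 83), so λ ≡ 1·35 ≡ 35.
  x = λ² - 77 - 77 = 1225 - 154 ≡ 75; y = λ·(77 - 75) - 51 ≡ 19. → (75, 19)
3P: (75, 19) + (77, 51). λ = (51 - 19)/(77 - 75) ≡ 32/2 mod 83. 2⁻¹ ≡ 42 (mod 83), so λ ≡ 16.
  x = λ² - 75 - 77 = 256 - 152 ≡ 21; y = λ·(75 - 21) - 19 ≡ 15. → (21, 15)
4P: (21, 15) + (77, 51). λ = (51 - 15)/(77 - 21) ≡ 36/56 mod 83. 56⁻¹ ≡ 43 (mod 83) since 56·43 = 2408 ≡ 1, so λ ≡ 54.
  x = λ² - 21 - 77 = 2916 - 98 ≡ 79; y = λ·(21 - 79) - 15 ≡ 7. → (79, 7)
5P: (79, 7) + (77, 51). λ = (51 - 7)/(77 - 79) ≡ 44/81 mod 83. 81⁻¹ ≡ 41 (mod 83), so λ ≡ 61.
  x = λ² - 79 - 77 = 3721 - 156 ≡ 79; y = λ·(79 - 79) - 7 ≡ 76. → (79, 76)
6P: (79, 76) + (77, 51). λ = (51 - 76)/(77 - 79) ≡ 58/81 mod 83. 81⁻¹ ≡ 41 (mod 83), so λ ≡ 54.
  x = λ² - 79 - 77 = 2916 - 156 ≡ 21; y = λ·(79 - 21) - 76 ≡ 68. → (21, 68)
7P: (21, 68) + (77, 51). λ = (51 - 68)/(77 - 21) ≡ 66/56 mod 83. 56⁻¹ ≡ 43 (mod 83) since 56·43 = 2408 ≡ 1, so λ ≡ 16.
  x = λ² - 21 - 77 = 256 - 98 ≡ 75; y = λ·(21 - 75) - 68 ≡ 64. → (75, 64)
8P: (75, 64) + (77, 51). λ = (51 - 64)/(77 - 75) ≡ 70/2 mod 83. 2⁻¹ ≡ 42 (mod 83), so λ ≡ 35.
  x = λ² - 75 - 77 = 1225 - 152 ≡ 77; y = λ·(75 - 77) - 64 ≡ 32. → (77, 32)
9P: (77, 32) + (77, 51): same x and y₁ ≡ -y₂, so the sum is O.
9P = O, so the order is 9.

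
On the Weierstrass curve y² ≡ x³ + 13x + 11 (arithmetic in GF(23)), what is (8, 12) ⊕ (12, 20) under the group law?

(8, 12) + (12, 20). λ = (20 - 12)/(12 - 8) ≡ 8/4 mod 23. 4⁻¹ ≡ 6 (mod 23), so λ ≡ 2.
  x = λ² - 8 - 12 = 4 - 20 ≡ 7; y = λ·(8 - 7) - 12 ≡ 13. → (7, 13)

(7, 13)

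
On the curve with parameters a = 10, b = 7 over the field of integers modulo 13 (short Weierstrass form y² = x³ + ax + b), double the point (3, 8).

tangent at (3, 8): λ = (3·3² + 10)/(2·8) ≡ 11/3. 3⁻¹ ≡ 9 (mod 13), so λ ≡ 11·9 ≡ 8.
  x = λ² - 3 - 3 = 64 - 6 ≡ 6; y = λ·(3 - 6) - 8 ≡ 7. → (6, 7)

(6, 7)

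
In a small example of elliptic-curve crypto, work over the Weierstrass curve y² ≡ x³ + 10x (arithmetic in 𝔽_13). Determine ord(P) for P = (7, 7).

4

2P: tangent at (7, 7): λ = (3·7² + 10)/(2·7) ≡ 1/1. 1⁻¹ ≡ 1 (mod 13) since 1·1 = 1 ≡ 1, so λ ≡ 1·1 ≡ 1.
  x = λ² - 7 - 7 = 1 - 14 ≡ 0; y = λ·(7 - 0) - 7 ≡ 0. → (0, 0)
3P: (0, 0) + (7, 7). λ = (7 - 0)/(7 - 0) ≡ 7/7 mod 13. 7⁻¹ ≡ 2 (mod 13) since 7·2 = 14 ≡ 1, so λ ≡ 1.
  x = λ² - 0 - 7 = 1 - 7 ≡ 7; y = λ·(0 - 7) - 0 ≡ 6. → (7, 6)
4P: (7, 6) + (7, 7): same x and y₁ ≡ -y₂, so the sum is O.
4P = O, so the order is 4.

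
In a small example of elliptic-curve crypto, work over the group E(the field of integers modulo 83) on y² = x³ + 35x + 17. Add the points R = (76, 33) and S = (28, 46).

(66, 30)

(76, 33) + (28, 46). λ = (46 - 33)/(28 - 76) ≡ 13/35 mod 83. 35⁻¹ ≡ 19 (mod 83), so λ ≡ 81.
  x = λ² - 76 - 28 = 6561 - 104 ≡ 66; y = λ·(76 - 66) - 33 ≡ 30. → (66, 30)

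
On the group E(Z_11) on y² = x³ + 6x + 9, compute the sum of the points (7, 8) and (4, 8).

(0, 3)

(7, 8) + (4, 8). λ = (8 - 8)/(4 - 7) ≡ 0/8 mod 11. 8⁻¹ ≡ 7 (mod 11) since 8·7 = 56 ≡ 1, so λ ≡ 0.
  x = λ² - 7 - 4 = 0 - 11 ≡ 0; y = λ·(7 - 0) - 8 ≡ 3. → (0, 3)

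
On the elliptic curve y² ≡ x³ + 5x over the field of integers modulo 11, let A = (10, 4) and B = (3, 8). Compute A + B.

(10, 4) + (3, 8). λ = (8 - 4)/(3 - 10) ≡ 4/4 mod 11. 4⁻¹ ≡ 3 (mod 11), so λ ≡ 1.
  x = λ² - 10 - 3 = 1 - 13 ≡ 10; y = λ·(10 - 10) - 4 ≡ 7. → (10, 7)

(10, 7)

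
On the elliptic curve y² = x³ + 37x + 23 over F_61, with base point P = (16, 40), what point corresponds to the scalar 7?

Double-and-add on 7 = (111)₂. Start with P = (16, 40) for the leading 1-bit.
double: tangent at (16, 40): λ = (3·16² + 37)/(2·40) ≡ 12/19. 19⁻¹ ≡ 45 (mod 61), so λ ≡ 12·45 ≡ 52.
  x = λ² - 16 - 16 = 2704 - 32 ≡ 49; y = λ·(16 - 49) - 40 ≡ 13. → (49, 13)
add P: (49, 13) + (16, 40). λ = (40 - 13)/(16 - 49) ≡ 27/28 mod 61. 28⁻¹ ≡ 24 (mod 61) since 28·24 = 672 ≡ 1, so λ ≡ 38.
  x = λ² - 49 - 16 = 1444 - 65 ≡ 37; y = λ·(49 - 37) - 13 ≡ 16. → (37, 16)
double: tangent at (37, 16): λ = (3·37² + 37)/(2·16) ≡ 57/32. 32⁻¹ ≡ 21 (mod 61) since 32·21 = 672 ≡ 1, so λ ≡ 57·21 ≡ 38.
  x = λ² - 37 - 37 = 1444 - 74 ≡ 28; y = λ·(37 - 28) - 16 ≡ 21. → (28, 21)
add P: (28, 21) + (16, 40). λ = (40 - 21)/(16 - 28) ≡ 19/49 mod 61. 49⁻¹ ≡ 5 (mod 61), so λ ≡ 34.
  x = λ² - 28 - 16 = 1156 - 44 ≡ 14; y = λ·(28 - 14) - 21 ≡ 28. → (14, 28)

(14, 28)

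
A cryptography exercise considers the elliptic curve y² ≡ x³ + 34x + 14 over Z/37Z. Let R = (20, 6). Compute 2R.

(1, 30)

tangent at (20, 6): λ = (3·20² + 34)/(2·6) ≡ 13/12. 12⁻¹ ≡ 34 (mod 37) since 12·34 = 408 ≡ 1, so λ ≡ 13·34 ≡ 35.
  x = λ² - 20 - 20 = 1225 - 40 ≡ 1; y = λ·(20 - 1) - 6 ≡ 30. → (1, 30)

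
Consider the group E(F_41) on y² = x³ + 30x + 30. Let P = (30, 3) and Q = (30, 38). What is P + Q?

O

The two points share x = 30 and their y-coordinates satisfy 3 + 38 ≡ 0 (mod 41), so they are inverses. Their sum is O.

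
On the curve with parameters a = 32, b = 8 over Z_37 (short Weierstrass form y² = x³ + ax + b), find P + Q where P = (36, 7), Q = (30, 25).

(36, 7) + (30, 25). λ = (25 - 7)/(30 - 36) ≡ 18/31 mod 37. 31⁻¹ ≡ 6 (mod 37), so λ ≡ 34.
  x = λ² - 36 - 30 = 1156 - 66 ≡ 17; y = λ·(36 - 17) - 7 ≡ 10. → (17, 10)

(17, 10)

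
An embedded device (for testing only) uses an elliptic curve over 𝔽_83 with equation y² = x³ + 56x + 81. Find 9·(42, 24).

Write P = (42, 24).
Double-and-add on 9 = (1001)₂. Start with P = (42, 24) for the leading 1-bit.
double: tangent at (42, 24): λ = (3·42² + 56)/(2·24) ≡ 36/48. 48⁻¹ ≡ 64 (mod 83), so λ ≡ 36·64 ≡ 63.
  x = λ² - 42 - 42 = 3969 - 84 ≡ 67; y = λ·(42 - 67) - 24 ≡ 61. → (67, 61)
double: tangent at (67, 61): λ = (3·67² + 56)/(2·61) ≡ 77/39. 39⁻¹ ≡ 66 (mod 83), so λ ≡ 77·66 ≡ 19.
  x = λ² - 67 - 67 = 361 - 134 ≡ 61; y = λ·(67 - 61) - 61 ≡ 53. → (61, 53)
double: tangent at (61, 53): λ = (3·61² + 56)/(2·53) ≡ 14/23. 23⁻¹ ≡ 65 (mod 83) since 23·65 = 1495 ≡ 1, so λ ≡ 14·65 ≡ 80.
  x = λ² - 61 - 61 = 6400 - 122 ≡ 53; y = λ·(61 - 53) - 53 ≡ 6. → (53, 6)
add P: (53, 6) + (42, 24). λ = (24 - 6)/(42 - 53) ≡ 18/72 mod 83. 72⁻¹ ≡ 15 (mod 83), so λ ≡ 21.
  x = λ² - 53 - 42 = 441 - 95 ≡ 14; y = λ·(53 - 14) - 6 ≡ 66. → (14, 66)

(14, 66)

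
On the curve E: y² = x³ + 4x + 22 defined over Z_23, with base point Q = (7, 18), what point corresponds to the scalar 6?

(20, 12)

Double-and-add on 6 = (110)₂. Start with Q = (7, 18) for the leading 1-bit.
double: tangent at (7, 18): λ = (3·7² + 4)/(2·18) ≡ 13/13. 13⁻¹ ≡ 16 (mod 23), so λ ≡ 13·16 ≡ 1.
  x = λ² - 7 - 7 = 1 - 14 ≡ 10; y = λ·(7 - 10) - 18 ≡ 2. → (10, 2)
add Q: (10, 2) + (7, 18). λ = (18 - 2)/(7 - 10) ≡ 16/20 mod 23. 20⁻¹ ≡ 15 (mod 23) since 20·15 = 300 ≡ 1, so λ ≡ 10.
  x = λ² - 10 - 7 = 100 - 17 ≡ 14; y = λ·(10 - 14) - 2 ≡ 4. → (14, 4)
double: tangent at (14, 4): λ = (3·14² + 4)/(2·4) ≡ 17/8. 8⁻¹ ≡ 3 (mod 23), so λ ≡ 17·3 ≡ 5.
  x = λ² - 14 - 14 = 25 - 28 ≡ 20; y = λ·(14 - 20) - 4 ≡ 12. → (20, 12)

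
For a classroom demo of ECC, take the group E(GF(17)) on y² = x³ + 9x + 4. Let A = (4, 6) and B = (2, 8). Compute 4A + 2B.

First 4A:
Repeated addition: build up to 4A.
2A: tangent at (4, 6): λ = (3·4² + 9)/(2·6) ≡ 6/12. 12⁻¹ ≡ 10 (mod 17) since 12·10 = 120 ≡ 1, so λ ≡ 6·10 ≡ 9.
  x = λ² - 4 - 4 = 81 - 8 ≡ 5; y = λ·(4 - 5) - 6 ≡ 2. → (5, 2)
3A: (5, 2) + (4, 6). λ = (6 - 2)/(4 - 5) ≡ 4/16 mod 17. 16⁻¹ ≡ 16 (mod 17), so λ ≡ 13.
  x = λ² - 5 - 4 = 169 - 9 ≡ 7; y = λ·(5 - 7) - 2 ≡ 6. → (7, 6)
4A: (7, 6) + (4, 6). λ = (6 - 6)/(4 - 7) ≡ 0/14 mod 17. 14⁻¹ ≡ 11 (mod 17), so λ ≡ 0.
  x = λ² - 7 - 4 = 0 - 11 ≡ 6; y = λ·(7 - 6) - 6 ≡ 11. → (6, 11)
4A = (6, 11).
Next 2B:
Repeated addition: build up to 2B.
2B: tangent at (2, 8): λ = (3·2² + 9)/(2·8) ≡ 4/16. 16⁻¹ ≡ 16 (mod 17), so λ ≡ 4·16 ≡ 13.
  x = λ² - 2 - 2 = 169 - 4 ≡ 12; y = λ·(2 - 12) - 8 ≡ 15. → (12, 15)
2B = (12, 15).
Finally 4A + 2B:
(6, 11) + (12, 15). λ = (15 - 11)/(12 - 6) ≡ 4/6 mod 17. 6⁻¹ ≡ 3 (mod 17), so λ ≡ 12.
  x = λ² - 6 - 12 = 144 - 18 ≡ 7; y = λ·(6 - 7) - 11 ≡ 11. → (7, 11)

(7, 11)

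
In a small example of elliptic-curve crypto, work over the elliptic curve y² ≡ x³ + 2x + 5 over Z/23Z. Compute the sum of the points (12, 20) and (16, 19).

(12, 20) + (16, 19). λ = (19 - 20)/(16 - 12) ≡ 22/4 mod 23. 4⁻¹ ≡ 6 (mod 23), so λ ≡ 17.
  x = λ² - 12 - 16 = 289 - 28 ≡ 8; y = λ·(12 - 8) - 20 ≡ 2. → (8, 2)

(8, 2)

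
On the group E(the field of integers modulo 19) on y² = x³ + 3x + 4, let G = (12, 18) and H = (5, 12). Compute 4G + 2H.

(18, 0)

First 4G:
Double-and-add on 4 = (100)₂. Start with G = (12, 18) for the leading 1-bit.
double: tangent at (12, 18): λ = (3·12² + 3)/(2·18) ≡ 17/17. 17⁻¹ ≡ 9 (mod 19), so λ ≡ 17·9 ≡ 1.
  x = λ² - 12 - 12 = 1 - 24 ≡ 15; y = λ·(12 - 15) - 18 ≡ 17. → (15, 17)
double: tangent at (15, 17): λ = (3·15² + 3)/(2·17) ≡ 13/15. 15⁻¹ ≡ 14 (mod 19), so λ ≡ 13·14 ≡ 11.
  x = λ² - 15 - 15 = 121 - 30 ≡ 15; y = λ·(15 - 15) - 17 ≡ 2. → (15, 2)
4G = (15, 2).
Next 2H:
Repeated addition: build up to 2H.
2H: tangent at (5, 12): λ = (3·5² + 3)/(2·12) ≡ 2/5. 5⁻¹ ≡ 4 (mod 19), so λ ≡ 2·4 ≡ 8.
  x = λ² - 5 - 5 = 64 - 10 ≡ 16; y = λ·(5 - 16) - 12 ≡ 14. → (16, 14)
2H = (16, 14).
Finally 4G + 2H:
(15, 2) + (16, 14). λ = (14 - 2)/(16 - 15) ≡ 12/1 mod 19. 1⁻¹ ≡ 1 (mod 19) since 1·1 = 1 ≡ 1, so λ ≡ 12.
  x = λ² - 15 - 16 = 144 - 31 ≡ 18; y = λ·(15 - 18) - 2 ≡ 0. → (18, 0)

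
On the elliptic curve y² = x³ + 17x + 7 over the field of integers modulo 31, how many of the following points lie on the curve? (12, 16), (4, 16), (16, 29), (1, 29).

1

(12, 16): 16² ≡ 8, rhs ≡ 17 → off.
(4, 16): 16² ≡ 8, rhs ≡ 15 → off.
(16, 29): 29² ≡ 4, rhs ≡ 4 → on.
(1, 29): 29² ≡ 4, rhs ≡ 25 → off.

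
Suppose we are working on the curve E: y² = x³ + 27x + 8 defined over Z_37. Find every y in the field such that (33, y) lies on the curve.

x³ + 27x + 8 = 36836 ≡ 21 (mod 37).
Square roots of 21 mod 37: 13 and 24 (since 13² = 169 ≡ 21).

13, 24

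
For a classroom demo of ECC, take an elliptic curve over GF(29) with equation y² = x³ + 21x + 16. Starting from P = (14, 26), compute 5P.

Repeated addition: build up to 5P.
2P: tangent at (14, 26): λ = (3·14² + 21)/(2·26) ≡ 0/23. 23⁻¹ ≡ 24 (mod 29), so λ ≡ 0·24 ≡ 0.
  x = λ² - 14 - 14 = 0 - 28 ≡ 1; y = λ·(14 - 1) - 26 ≡ 3. → (1, 3)
3P: (1, 3) + (14, 26). λ = (26 - 3)/(14 - 1) ≡ 23/13 mod 29. 13⁻¹ ≡ 9 (mod 29) since 13·9 = 117 ≡ 1, so λ ≡ 4.
  x = λ² - 1 - 14 = 16 - 15 ≡ 1; y = λ·(1 - 1) - 3 ≡ 26. → (1, 26)
4P: (1, 26) + (14, 26). λ = (26 - 26)/(14 - 1) ≡ 0/13 mod 29. 13⁻¹ ≡ 9 (mod 29) since 13·9 = 117 ≡ 1, so λ ≡ 0.
  x = λ² - 1 - 14 = 0 - 15 ≡ 14; y = λ·(1 - 14) - 26 ≡ 3. → (14, 3)
5P: (14, 3) + (14, 26): same x and y₁ ≡ -y₂, so the sum is O.

O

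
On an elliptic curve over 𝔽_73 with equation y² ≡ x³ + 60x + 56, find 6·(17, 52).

Write P = (17, 52).
Repeated addition: build up to 6P.
2P: tangent at (17, 52): λ = (3·17² + 60)/(2·52) ≡ 51/31. 31⁻¹ ≡ 33 (mod 73) since 31·33 = 1023 ≡ 1, so λ ≡ 51·33 ≡ 4.
  x = λ² - 17 - 17 = 16 - 34 ≡ 55; y = λ·(17 - 55) - 52 ≡ 15. → (55, 15)
3P: (55, 15) + (17, 52). λ = (52 - 15)/(17 - 55) ≡ 37/35 mod 73. 35⁻¹ ≡ 48 (mod 73), so λ ≡ 24.
  x = λ² - 55 - 17 = 576 - 72 ≡ 66; y = λ·(55 - 66) - 15 ≡ 13. → (66, 13)
4P: (66, 13) + (17, 52). λ = (52 - 13)/(17 - 66) ≡ 39/24 mod 73. 24⁻¹ ≡ 70 (mod 73) since 24·70 = 1680 ≡ 1, so λ ≡ 29.
  x = λ² - 66 - 17 = 841 - 83 ≡ 28; y = λ·(66 - 28) - 13 ≡ 67. → (28, 67)
5P: (28, 67) + (17, 52). λ = (52 - 67)/(17 - 28) ≡ 58/62 mod 73. 62⁻¹ ≡ 53 (mod 73) since 62·53 = 3286 ≡ 1, so λ ≡ 8.
  x = λ² - 28 - 17 = 64 - 45 ≡ 19; y = λ·(28 - 19) - 67 ≡ 5. → (19, 5)
6P: (19, 5) + (17, 52). λ = (52 - 5)/(17 - 19) ≡ 47/71 mod 73. 71⁻¹ ≡ 36 (mod 73), so λ ≡ 13.
  x = λ² - 19 - 17 = 169 - 36 ≡ 60; y = λ·(19 - 60) - 5 ≡ 46. → (60, 46)

(60, 46)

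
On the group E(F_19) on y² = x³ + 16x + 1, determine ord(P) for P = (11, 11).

2P: tangent at (11, 11): λ = (3·11² + 16)/(2·11) ≡ 18/3. 3⁻¹ ≡ 13 (mod 19) since 3·13 = 39 ≡ 1, so λ ≡ 18·13 ≡ 6.
  x = λ² - 11 - 11 = 36 - 22 ≡ 14; y = λ·(11 - 14) - 11 ≡ 9. → (14, 9)
3P: (14, 9) + (11, 11). λ = (11 - 9)/(11 - 14) ≡ 2/16 mod 19. 16⁻¹ ≡ 6 (mod 19), so λ ≡ 12.
  x = λ² - 14 - 11 = 144 - 25 ≡ 5; y = λ·(14 - 5) - 9 ≡ 4. → (5, 4)
4P: (5, 4) + (11, 11). λ = (11 - 4)/(11 - 5) ≡ 7/6 mod 19. 6⁻¹ ≡ 16 (mod 19), so λ ≡ 17.
  x = λ² - 5 - 11 = 289 - 16 ≡ 7; y = λ·(5 - 7) - 4 ≡ 0. → (7, 0)
5P: (7, 0) + (11, 11). λ = (11 - 0)/(11 - 7) ≡ 11/4 mod 19. 4⁻¹ ≡ 5 (mod 19), so λ ≡ 17.
  x = λ² - 7 - 11 = 289 - 18 ≡ 5; y = λ·(7 - 5) - 0 ≡ 15. → (5, 15)
6P: (5, 15) + (11, 11). λ = (11 - 15)/(11 - 5) ≡ 15/6 mod 19. 6⁻¹ ≡ 16 (mod 19), so λ ≡ 12.
  x = λ² - 5 - 11 = 144 - 16 ≡ 14; y = λ·(5 - 14) - 15 ≡ 10. → (14, 10)
7P: (14, 10) + (11, 11). λ = (11 - 10)/(11 - 14) ≡ 1/16 mod 19. 16⁻¹ ≡ 6 (mod 19) since 16·6 = 96 ≡ 1, so λ ≡ 6.
  x = λ² - 14 - 11 = 36 - 25 ≡ 11; y = λ·(14 - 11) - 10 ≡ 8. → (11, 8)
8P: (11, 8) + (11, 11): same x and y₁ ≡ -y₂, so the sum is the point at infinity.
8P = the point at infinity, so the order is 8.

8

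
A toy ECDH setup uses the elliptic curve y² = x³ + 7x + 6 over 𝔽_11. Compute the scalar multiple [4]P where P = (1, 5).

Double-and-add on 4 = (100)₂. Start with P = (1, 5) for the leading 1-bit.
double: tangent at (1, 5): λ = (3·1² + 7)/(2·5) ≡ 10/10. 10⁻¹ ≡ 10 (mod 11), so λ ≡ 10·10 ≡ 1.
  x = λ² - 1 - 1 = 1 - 2 ≡ 10; y = λ·(1 - 10) - 5 ≡ 8. → (10, 8)
double: tangent at (10, 8): λ = (3·10² + 7)/(2·8) ≡ 10/5. 5⁻¹ ≡ 9 (mod 11), so λ ≡ 10·9 ≡ 2.
  x = λ² - 10 - 10 = 4 - 20 ≡ 6; y = λ·(10 - 6) - 8 ≡ 0. → (6, 0)

(6, 0)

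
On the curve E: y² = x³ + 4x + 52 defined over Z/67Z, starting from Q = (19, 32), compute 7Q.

Repeated addition: build up to 7Q.
2Q: tangent at (19, 32): λ = (3·19² + 4)/(2·32) ≡ 15/64. 64⁻¹ ≡ 22 (mod 67), so λ ≡ 15·22 ≡ 62.
  x = λ² - 19 - 19 = 3844 - 38 ≡ 54; y = λ·(19 - 54) - 32 ≡ 9. → (54, 9)
3Q: (54, 9) + (19, 32). λ = (32 - 9)/(19 - 54) ≡ 23/32 mod 67. 32⁻¹ ≡ 44 (mod 67), so λ ≡ 7.
  x = λ² - 54 - 19 = 49 - 73 ≡ 43; y = λ·(54 - 43) - 9 ≡ 1. → (43, 1)
4Q: (43, 1) + (19, 32). λ = (32 - 1)/(19 - 43) ≡ 31/43 mod 67. 43⁻¹ ≡ 53 (mod 67) since 43·53 = 2279 ≡ 1, so λ ≡ 35.
  x = λ² - 43 - 19 = 1225 - 62 ≡ 24; y = λ·(43 - 24) - 1 ≡ 61. → (24, 61)
5Q: (24, 61) + (19, 32). λ = (32 - 61)/(19 - 24) ≡ 38/62 mod 67. 62⁻¹ ≡ 40 (mod 67) since 62·40 = 2480 ≡ 1, so λ ≡ 46.
  x = λ² - 24 - 19 = 2116 - 43 ≡ 63; y = λ·(24 - 63) - 61 ≡ 21. → (63, 21)
6Q: (63, 21) + (19, 32). λ = (32 - 21)/(19 - 63) ≡ 11/23 mod 67. 23⁻¹ ≡ 35 (mod 67) since 23·35 = 805 ≡ 1, so λ ≡ 50.
  x = λ² - 63 - 19 = 2500 - 82 ≡ 6; y = λ·(63 - 6) - 21 ≡ 15. → (6, 15)
7Q: (6, 15) + (19, 32). λ = (32 - 15)/(19 - 6) ≡ 17/13 mod 67. 13⁻¹ ≡ 31 (mod 67), so λ ≡ 58.
  x = λ² - 6 - 19 = 3364 - 25 ≡ 56; y = λ·(6 - 56) - 15 ≡ 33. → (56, 33)

(56, 33)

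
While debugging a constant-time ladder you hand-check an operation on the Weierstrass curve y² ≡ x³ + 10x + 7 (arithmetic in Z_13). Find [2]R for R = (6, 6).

(2, 3)

tangent at (6, 6): λ = (3·6² + 10)/(2·6) ≡ 1/12. 12⁻¹ ≡ 12 (mod 13), so λ ≡ 1·12 ≡ 12.
  x = λ² - 6 - 6 = 144 - 12 ≡ 2; y = λ·(6 - 2) - 6 ≡ 3. → (2, 3)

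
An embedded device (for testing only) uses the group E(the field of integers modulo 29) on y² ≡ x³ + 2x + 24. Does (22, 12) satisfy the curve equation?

y² = 12² ≡ 28; x³ + 2x + 24 = 10716 ≡ 15 (mod 29). 28 ≠ 15.

no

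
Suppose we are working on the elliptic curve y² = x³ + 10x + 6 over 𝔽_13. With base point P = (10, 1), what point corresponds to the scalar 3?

Repeated addition: build up to 3P.
2P: tangent at (10, 1): λ = (3·10² + 10)/(2·1) ≡ 11/2. 2⁻¹ ≡ 7 (mod 13), so λ ≡ 11·7 ≡ 12.
  x = λ² - 10 - 10 = 144 - 20 ≡ 7; y = λ·(10 - 7) - 1 ≡ 9. → (7, 9)
3P: (7, 9) + (10, 1). λ = (1 - 9)/(10 - 7) ≡ 5/3 mod 13. 3⁻¹ ≡ 9 (mod 13), so λ ≡ 6.
  x = λ² - 7 - 10 = 36 - 17 ≡ 6; y = λ·(7 - 6) - 9 ≡ 10. → (6, 10)

(6, 10)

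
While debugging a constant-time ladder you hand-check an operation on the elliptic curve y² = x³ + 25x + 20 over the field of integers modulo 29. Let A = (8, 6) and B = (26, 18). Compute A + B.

(8, 6) + (26, 18). λ = (18 - 6)/(26 - 8) ≡ 12/18 mod 29. 18⁻¹ ≡ 21 (mod 29), so λ ≡ 20.
  x = λ² - 8 - 26 = 400 - 34 ≡ 18; y = λ·(8 - 18) - 6 ≡ 26. → (18, 26)

(18, 26)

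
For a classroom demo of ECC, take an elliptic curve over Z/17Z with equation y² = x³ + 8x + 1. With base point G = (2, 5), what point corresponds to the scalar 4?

Repeated addition: build up to 4G.
2G: tangent at (2, 5): λ = (3·2² + 8)/(2·5) ≡ 3/10. 10⁻¹ ≡ 12 (mod 17), so λ ≡ 3·12 ≡ 2.
  x = λ² - 2 - 2 = 4 - 4 ≡ 0; y = λ·(2 - 0) - 5 ≡ 16. → (0, 16)
3G: (0, 16) + (2, 5). λ = (5 - 16)/(2 - 0) ≡ 6/2 mod 17. 2⁻¹ ≡ 9 (mod 17) since 2·9 = 18 ≡ 1, so λ ≡ 3.
  x = λ² - 0 - 2 = 9 - 2 ≡ 7; y = λ·(0 - 7) - 16 ≡ 14. → (7, 14)
4G: (7, 14) + (2, 5). λ = (5 - 14)/(2 - 7) ≡ 8/12 mod 17. 12⁻¹ ≡ 10 (mod 17) since 12·10 = 120 ≡ 1, so λ ≡ 12.
  x = λ² - 7 - 2 = 144 - 9 ≡ 16; y = λ·(7 - 16) - 14 ≡ 14. → (16, 14)

(16, 14)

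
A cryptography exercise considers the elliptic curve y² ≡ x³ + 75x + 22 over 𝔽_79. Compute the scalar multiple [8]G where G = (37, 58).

(47, 3)

Repeated addition: build up to 8G.
2G: tangent at (37, 58): λ = (3·37² + 75)/(2·58) ≡ 74/37. 37⁻¹ ≡ 47 (mod 79), so λ ≡ 74·47 ≡ 2.
  x = λ² - 37 - 37 = 4 - 74 ≡ 9; y = λ·(37 - 9) - 58 ≡ 77. → (9, 77)
3G: (9, 77) + (37, 58). λ = (58 - 77)/(37 - 9) ≡ 60/28 mod 79. 28⁻¹ ≡ 48 (mod 79), so λ ≡ 36.
  x = λ² - 9 - 37 = 1296 - 46 ≡ 65; y = λ·(9 - 65) - 77 ≡ 40. → (65, 40)
4G: (65, 40) + (37, 58). λ = (58 - 40)/(37 - 65) ≡ 18/51 mod 79. 51⁻¹ ≡ 31 (mod 79), so λ ≡ 5.
  x = λ² - 65 - 37 = 25 - 102 ≡ 2; y = λ·(65 - 2) - 40 ≡ 38. → (2, 38)
5G: (2, 38) + (37, 58). λ = (58 - 38)/(37 - 2) ≡ 20/35 mod 79. 35⁻¹ ≡ 70 (mod 79) since 35·70 = 2450 ≡ 1, so λ ≡ 57.
  x = λ² - 2 - 37 = 3249 - 39 ≡ 50; y = λ·(2 - 50) - 38 ≡ 70. → (50, 70)
6G: (50, 70) + (37, 58). λ = (58 - 70)/(37 - 50) ≡ 67/66 mod 79. 66⁻¹ ≡ 6 (mod 79), so λ ≡ 7.
  x = λ² - 50 - 37 = 49 - 87 ≡ 41; y = λ·(50 - 41) - 70 ≡ 72. → (41, 72)
7G: (41, 72) + (37, 58). λ = (58 - 72)/(37 - 41) ≡ 65/75 mod 79. 75⁻¹ ≡ 59 (mod 79) since 75·59 = 4425 ≡ 1, so λ ≡ 43.
  x = λ² - 41 - 37 = 1849 - 78 ≡ 33; y = λ·(41 - 33) - 72 ≡ 35. → (33, 35)
8G: (33, 35) + (37, 58). λ = (58 - 35)/(37 - 33) ≡ 23/4 mod 79. 4⁻¹ ≡ 20 (mod 79), so λ ≡ 65.
  x = λ² - 33 - 37 = 4225 - 70 ≡ 47; y = λ·(33 - 47) - 35 ≡ 3. → (47, 3)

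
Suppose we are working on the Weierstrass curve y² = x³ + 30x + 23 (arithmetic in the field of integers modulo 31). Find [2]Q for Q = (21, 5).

tangent at (21, 5): λ = (3·21² + 30)/(2·5) ≡ 20/10. 10⁻¹ ≡ 28 (mod 31) since 10·28 = 280 ≡ 1, so λ ≡ 20·28 ≡ 2.
  x = λ² - 21 - 21 = 4 - 42 ≡ 24; y = λ·(21 - 24) - 5 ≡ 20. → (24, 20)

(24, 20)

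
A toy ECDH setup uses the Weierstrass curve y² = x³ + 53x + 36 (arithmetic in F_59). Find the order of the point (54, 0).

2

2P: (54, 0) + (54, 0): same x and y₁ ≡ -y₂, so the sum is 𝒪.
2P = 𝒪, so the order is 2.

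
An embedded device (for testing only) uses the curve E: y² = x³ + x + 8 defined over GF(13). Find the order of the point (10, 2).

2P: tangent at (10, 2): λ = (3·10² + 1)/(2·2) ≡ 2/4. 4⁻¹ ≡ 10 (mod 13), so λ ≡ 2·10 ≡ 7.
  x = λ² - 10 - 10 = 49 - 20 ≡ 3; y = λ·(10 - 3) - 2 ≡ 8. → (3, 8)
3P: (3, 8) + (10, 2). λ = (2 - 8)/(10 - 3) ≡ 7/7 mod 13. 7⁻¹ ≡ 2 (mod 13) since 7·2 = 14 ≡ 1, so λ ≡ 1.
  x = λ² - 3 - 10 = 1 - 13 ≡ 1; y = λ·(3 - 1) - 8 ≡ 7. → (1, 7)
4P: (1, 7) + (10, 2). λ = (2 - 7)/(10 - 1) ≡ 8/9 mod 13. 9⁻¹ ≡ 3 (mod 13) since 9·3 = 27 ≡ 1, so λ ≡ 11.
  x = λ² - 1 - 10 = 121 - 11 ≡ 6; y = λ·(1 - 6) - 7 ≡ 3. → (6, 3)
5P: (6, 3) + (10, 2). λ = (2 - 3)/(10 - 6) ≡ 12/4 mod 13. 4⁻¹ ≡ 10 (mod 13) since 4·10 = 40 ≡ 1, so λ ≡ 3.
  x = λ² - 6 - 10 = 9 - 16 ≡ 6; y = λ·(6 - 6) - 3 ≡ 10. → (6, 10)
6P: (6, 10) + (10, 2). λ = (2 - 10)/(10 - 6) ≡ 5/4 mod 13. 4⁻¹ ≡ 10 (mod 13) since 4·10 = 40 ≡ 1, so λ ≡ 11.
  x = λ² - 6 - 10 = 121 - 16 ≡ 1; y = λ·(6 - 1) - 10 ≡ 6. → (1, 6)
7P: (1, 6) + (10, 2). λ = (2 - 6)/(10 - 1) ≡ 9/9 mod 13. 9⁻¹ ≡ 3 (mod 13) since 9·3 = 27 ≡ 1, so λ ≡ 1.
  x = λ² - 1 - 10 = 1 - 11 ≡ 3; y = λ·(1 - 3) - 6 ≡ 5. → (3, 5)
8P: (3, 5) + (10, 2). λ = (2 - 5)/(10 - 3) ≡ 10/7 mod 13. 7⁻¹ ≡ 2 (mod 13) since 7·2 = 14 ≡ 1, so λ ≡ 7.
  x = λ² - 3 - 10 = 49 - 13 ≡ 10; y = λ·(3 - 10) - 5 ≡ 11. → (10, 11)
9P: (10, 11) + (10, 2): same x and y₁ ≡ -y₂, so the sum is O.
9P = O, so the order is 9.

9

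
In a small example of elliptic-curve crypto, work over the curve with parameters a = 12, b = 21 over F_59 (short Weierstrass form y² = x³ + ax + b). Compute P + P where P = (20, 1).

tangent at (20, 1): λ = (3·20² + 12)/(2·1) ≡ 32/2. 2⁻¹ ≡ 30 (mod 59) since 2·30 = 60 ≡ 1, so λ ≡ 32·30 ≡ 16.
  x = λ² - 20 - 20 = 256 - 40 ≡ 39; y = λ·(20 - 39) - 1 ≡ 49. → (39, 49)

(39, 49)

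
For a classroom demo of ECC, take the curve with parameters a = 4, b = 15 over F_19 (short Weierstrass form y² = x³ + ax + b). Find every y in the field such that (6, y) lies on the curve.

x³ + 4x + 15 = 255 ≡ 8 (mod 19).
8 is a non-residue mod 19; no y exists.

none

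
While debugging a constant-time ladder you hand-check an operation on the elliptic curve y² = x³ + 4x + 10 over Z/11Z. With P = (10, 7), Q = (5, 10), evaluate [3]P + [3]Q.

First 3P:
Repeated addition: build up to 3P.
2P: tangent at (10, 7): λ = (3·10² + 4)/(2·7) ≡ 7/3. 3⁻¹ ≡ 4 (mod 11), so λ ≡ 7·4 ≡ 6.
  x = λ² - 10 - 10 = 36 - 20 ≡ 5; y = λ·(10 - 5) - 7 ≡ 1. → (5, 1)
3P: (5, 1) + (10, 7). λ = (7 - 1)/(10 - 5) ≡ 6/5 mod 11. 5⁻¹ ≡ 9 (mod 11) since 5·9 = 45 ≡ 1, so λ ≡ 10.
  x = λ² - 5 - 10 = 100 - 15 ≡ 8; y = λ·(5 - 8) - 1 ≡ 2. → (8, 2)
3P = (8, 2).
Next 3Q:
Repeated addition: build up to 3Q.
2Q: tangent at (5, 10): λ = (3·5² + 4)/(2·10) ≡ 2/9. 9⁻¹ ≡ 5 (mod 11), so λ ≡ 2·5 ≡ 10.
  x = λ² - 5 - 5 = 100 - 10 ≡ 2; y = λ·(5 - 2) - 10 ≡ 9. → (2, 9)
3Q: (2, 9) + (5, 10). λ = (10 - 9)/(5 - 2) ≡ 1/3 mod 11. 3⁻¹ ≡ 4 (mod 11), so λ ≡ 4.
  x = λ² - 2 - 5 = 16 - 7 ≡ 9; y = λ·(2 - 9) - 9 ≡ 7. → (9, 7)
3Q = (9, 7).
Finally 3P + 3Q:
(8, 2) + (9, 7). λ = (7 - 2)/(9 - 8) ≡ 5/1 mod 11. 1⁻¹ ≡ 1 (mod 11) since 1·1 = 1 ≡ 1, so λ ≡ 5.
  x = λ² - 8 - 9 = 25 - 17 ≡ 8; y = λ·(8 - 8) - 2 ≡ 9. → (8, 9)

(8, 9)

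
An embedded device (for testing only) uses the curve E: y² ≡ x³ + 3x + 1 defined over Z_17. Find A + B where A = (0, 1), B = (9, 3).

(7, 5)

(0, 1) + (9, 3). λ = (3 - 1)/(9 - 0) ≡ 2/9 mod 17. 9⁻¹ ≡ 2 (mod 17), so λ ≡ 4.
  x = λ² - 0 - 9 = 16 - 9 ≡ 7; y = λ·(0 - 7) - 1 ≡ 5. → (7, 5)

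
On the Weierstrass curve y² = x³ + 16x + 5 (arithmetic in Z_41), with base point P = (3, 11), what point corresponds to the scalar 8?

Repeated addition: build up to 8P.
2P: tangent at (3, 11): λ = (3·3² + 16)/(2·11) ≡ 2/22. 22⁻¹ ≡ 28 (mod 41), so λ ≡ 2·28 ≡ 15.
  x = λ² - 3 - 3 = 225 - 6 ≡ 14; y = λ·(3 - 14) - 11 ≡ 29. → (14, 29)
3P: (14, 29) + (3, 11). λ = (11 - 29)/(3 - 14) ≡ 23/30 mod 41. 30⁻¹ ≡ 26 (mod 41) since 30·26 = 780 ≡ 1, so λ ≡ 24.
  x = λ² - 14 - 3 = 576 - 17 ≡ 26; y = λ·(14 - 26) - 29 ≡ 11. → (26, 11)
4P: (26, 11) + (3, 11). λ = (11 - 11)/(3 - 26) ≡ 0/18 mod 41. 18⁻¹ ≡ 16 (mod 41) since 18·16 = 288 ≡ 1, so λ ≡ 0.
  x = λ² - 26 - 3 = 0 - 29 ≡ 12; y = λ·(26 - 12) - 11 ≡ 30. → (12, 30)
5P: (12, 30) + (3, 11). λ = (11 - 30)/(3 - 12) ≡ 22/32 mod 41. 32⁻¹ ≡ 9 (mod 41), so λ ≡ 34.
  x = λ² - 12 - 3 = 1156 - 15 ≡ 34; y = λ·(12 - 34) - 30 ≡ 1. → (34, 1)
6P: (34, 1) + (3, 11). λ = (11 - 1)/(3 - 34) ≡ 10/10 mod 41. 10⁻¹ ≡ 37 (mod 41) since 10·37 = 370 ≡ 1, so λ ≡ 1.
  x = λ² - 34 - 3 = 1 - 37 ≡ 5; y = λ·(34 - 5) - 1 ≡ 28. → (5, 28)
7P: (5, 28) + (3, 11). λ = (11 - 28)/(3 - 5) ≡ 24/39 mod 41. 39⁻¹ ≡ 20 (mod 41), so λ ≡ 29.
  x = λ² - 5 - 3 = 841 - 8 ≡ 13; y = λ·(5 - 13) - 28 ≡ 27. → (13, 27)
8P: (13, 27) + (3, 11). λ = (11 - 27)/(3 - 13) ≡ 25/31 mod 41. 31⁻¹ ≡ 4 (mod 41), so λ ≡ 18.
  x = λ² - 13 - 3 = 324 - 16 ≡ 21; y = λ·(13 - 21) - 27 ≡ 34. → (21, 34)

(21, 34)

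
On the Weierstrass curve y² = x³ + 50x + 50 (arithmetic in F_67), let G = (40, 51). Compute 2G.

(12, 10)

tangent at (40, 51): λ = (3·40² + 50)/(2·51) ≡ 26/35. 35⁻¹ ≡ 23 (mod 67) since 35·23 = 805 ≡ 1, so λ ≡ 26·23 ≡ 62.
  x = λ² - 40 - 40 = 3844 - 80 ≡ 12; y = λ·(40 - 12) - 51 ≡ 10. → (12, 10)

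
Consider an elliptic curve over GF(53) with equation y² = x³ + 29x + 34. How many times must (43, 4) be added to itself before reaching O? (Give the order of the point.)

2P: tangent at (43, 4): λ = (3·43² + 29)/(2·4) ≡ 11/8. 8⁻¹ ≡ 20 (mod 53), so λ ≡ 11·20 ≡ 8.
  x = λ² - 43 - 43 = 64 - 86 ≡ 31; y = λ·(43 - 31) - 4 ≡ 39. → (31, 39)
3P: (31, 39) + (43, 4). λ = (4 - 39)/(43 - 31) ≡ 18/12 mod 53. 12⁻¹ ≡ 31 (mod 53), so λ ≡ 28.
  x = λ² - 31 - 43 = 784 - 74 ≡ 21; y = λ·(31 - 21) - 39 ≡ 29. → (21, 29)
4P: (21, 29) + (43, 4). λ = (4 - 29)/(43 - 21) ≡ 28/22 mod 53. 22⁻¹ ≡ 41 (mod 53), so λ ≡ 35.
  x = λ² - 21 - 43 = 1225 - 64 ≡ 48; y = λ·(21 - 48) - 29 ≡ 33. → (48, 33)
5P: (48, 33) + (43, 4). λ = (4 - 33)/(43 - 48) ≡ 24/48 mod 53. 48⁻¹ ≡ 21 (mod 53), so λ ≡ 27.
  x = λ² - 48 - 43 = 729 - 91 ≡ 2; y = λ·(48 - 2) - 33 ≡ 43. → (2, 43)
6P: (2, 43) + (43, 4). λ = (4 - 43)/(43 - 2) ≡ 14/41 mod 53. 41⁻¹ ≡ 22 (mod 53) since 41·22 = 902 ≡ 1, so λ ≡ 43.
  x = λ² - 2 - 43 = 1849 - 45 ≡ 2; y = λ·(2 - 2) - 43 ≡ 10. → (2, 10)
7P: (2, 10) + (43, 4). λ = (4 - 10)/(43 - 2) ≡ 47/41 mod 53. 41⁻¹ ≡ 22 (mod 53), so λ ≡ 27.
  x = λ² - 2 - 43 = 729 - 45 ≡ 48; y = λ·(2 - 48) - 10 ≡ 20. → (48, 20)
8P: (48, 20) + (43, 4). λ = (4 - 20)/(43 - 48) ≡ 37/48 mod 53. 48⁻¹ ≡ 21 (mod 53), so λ ≡ 35.
  x = λ² - 48 - 43 = 1225 - 91 ≡ 21; y = λ·(48 - 21) - 20 ≡ 24. → (21, 24)
9P: (21, 24) + (43, 4). λ = (4 - 24)/(43 - 21) ≡ 33/22 mod 53. 22⁻¹ ≡ 41 (mod 53), so λ ≡ 28.
  x = λ² - 21 - 43 = 784 - 64 ≡ 31; y = λ·(21 - 31) - 24 ≡ 14. → (31, 14)
10P: (31, 14) + (43, 4). λ = (4 - 14)/(43 - 31) ≡ 43/12 mod 53. 12⁻¹ ≡ 31 (mod 53) since 12·31 = 372 ≡ 1, so λ ≡ 8.
  x = λ² - 31 - 43 = 64 - 74 ≡ 43; y = λ·(31 - 43) - 14 ≡ 49. → (43, 49)
11P: (43, 49) + (43, 4): same x and y₁ ≡ -y₂, so the sum is O.
11P = O, so the order is 11.

11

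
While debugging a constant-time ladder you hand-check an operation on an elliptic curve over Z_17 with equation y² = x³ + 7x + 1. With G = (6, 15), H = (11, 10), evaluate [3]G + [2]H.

(10, 0)

First 3G:
Repeated addition: build up to 3G.
2G: tangent at (6, 15): λ = (3·6² + 7)/(2·15) ≡ 13/13. 13⁻¹ ≡ 4 (mod 17), so λ ≡ 13·4 ≡ 1.
  x = λ² - 6 - 6 = 1 - 12 ≡ 6; y = λ·(6 - 6) - 15 ≡ 2. → (6, 2)
3G: (6, 2) + (6, 15): same x and y₁ ≡ -y₂, so the sum is O.
3G = O.
Next 2H:
Repeated addition: build up to 2H.
2H: tangent at (11, 10): λ = (3·11² + 7)/(2·10) ≡ 13/3. 3⁻¹ ≡ 6 (mod 17) since 3·6 = 18 ≡ 1, so λ ≡ 13·6 ≡ 10.
  x = λ² - 11 - 11 = 100 - 22 ≡ 10; y = λ·(11 - 10) - 10 ≡ 0. → (10, 0)
2H = (10, 0).
Finally 3G + 2H:
O + (10, 0) = (10, 0) (identity).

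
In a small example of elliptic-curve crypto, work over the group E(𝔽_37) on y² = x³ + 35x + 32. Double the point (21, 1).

tangent at (21, 1): λ = (3·21² + 35)/(2·1) ≡ 26/2. 2⁻¹ ≡ 19 (mod 37), so λ ≡ 26·19 ≡ 13.
  x = λ² - 21 - 21 = 169 - 42 ≡ 16; y = λ·(21 - 16) - 1 ≡ 27. → (16, 27)

(16, 27)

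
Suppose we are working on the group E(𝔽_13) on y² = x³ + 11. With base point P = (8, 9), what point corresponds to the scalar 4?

Double-and-add on 4 = (100)₂. Start with P = (8, 9) for the leading 1-bit.
double: tangent at (8, 9): λ = (3·8² + 0)/(2·9) ≡ 10/5. 5⁻¹ ≡ 8 (mod 13) since 5·8 = 40 ≡ 1, so λ ≡ 10·8 ≡ 2.
  x = λ² - 8 - 8 = 4 - 16 ≡ 1; y = λ·(8 - 1) - 9 ≡ 5. → (1, 5)
double: tangent at (1, 5): λ = (3·1² + 0)/(2·5) ≡ 3/10. 10⁻¹ ≡ 4 (mod 13), so λ ≡ 3·4 ≡ 12.
  x = λ² - 1 - 1 = 144 - 2 ≡ 12; y = λ·(1 - 12) - 5 ≡ 6. → (12, 6)

(12, 6)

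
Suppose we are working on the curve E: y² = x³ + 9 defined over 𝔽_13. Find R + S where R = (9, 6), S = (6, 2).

(9, 6) + (6, 2). λ = (2 - 6)/(6 - 9) ≡ 9/10 mod 13. 10⁻¹ ≡ 4 (mod 13), so λ ≡ 10.
  x = λ² - 9 - 6 = 100 - 15 ≡ 7; y = λ·(9 - 7) - 6 ≡ 1. → (7, 1)

(7, 1)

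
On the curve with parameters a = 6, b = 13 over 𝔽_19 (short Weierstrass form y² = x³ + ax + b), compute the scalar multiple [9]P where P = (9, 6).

(3, 1)

Double-and-add on 9 = (1001)₂. Start with P = (9, 6) for the leading 1-bit.
double: tangent at (9, 6): λ = (3·9² + 6)/(2·6) ≡ 2/12. 12⁻¹ ≡ 8 (mod 19) since 12·8 = 96 ≡ 1, so λ ≡ 2·8 ≡ 16.
  x = λ² - 9 - 9 = 256 - 18 ≡ 10; y = λ·(9 - 10) - 6 ≡ 16. → (10, 16)
double: tangent at (10, 16): λ = (3·10² + 6)/(2·16) ≡ 2/13. 13⁻¹ ≡ 3 (mod 19), so λ ≡ 2·3 ≡ 6.
  x = λ² - 10 - 10 = 36 - 20 ≡ 16; y = λ·(10 - 16) - 16 ≡ 5. → (16, 5)
double: tangent at (16, 5): λ = (3·16² + 6)/(2·5) ≡ 14/10. 10⁻¹ ≡ 2 (mod 19) since 10·2 = 20 ≡ 1, so λ ≡ 14·2 ≡ 9.
  x = λ² - 16 - 16 = 81 - 32 ≡ 11; y = λ·(16 - 11) - 5 ≡ 2. → (11, 2)
add P: (11, 2) + (9, 6). λ = (6 - 2)/(9 - 11) ≡ 4/17 mod 19. 17⁻¹ ≡ 9 (mod 19) since 17·9 = 153 ≡ 1, so λ ≡ 17.
  x = λ² - 11 - 9 = 289 - 20 ≡ 3; y = λ·(11 - 3) - 2 ≡ 1. → (3, 1)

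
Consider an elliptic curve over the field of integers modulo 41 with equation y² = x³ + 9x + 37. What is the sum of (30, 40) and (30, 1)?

The two points share x = 30 and their y-coordinates satisfy 40 + 1 ≡ 0 (mod 41), so they are inverses. Their sum is the point at infinity.

O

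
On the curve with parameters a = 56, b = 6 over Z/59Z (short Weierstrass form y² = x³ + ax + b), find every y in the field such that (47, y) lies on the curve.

5, 54

x³ + 56x + 6 = 106461 ≡ 25 (mod 59).
Square roots of 25 mod 59: 5 and 54 (since 5² = 25 ≡ 25).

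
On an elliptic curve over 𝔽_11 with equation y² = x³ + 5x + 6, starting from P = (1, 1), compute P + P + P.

(10, 0)

Repeated addition: build up to 3P.
2P: tangent at (1, 1): λ = (3·1² + 5)/(2·1) ≡ 8/2. 2⁻¹ ≡ 6 (mod 11) since 2·6 = 12 ≡ 1, so λ ≡ 8·6 ≡ 4.
  x = λ² - 1 - 1 = 16 - 2 ≡ 3; y = λ·(1 - 3) - 1 ≡ 2. → (3, 2)
3P: (3, 2) + (1, 1). λ = (1 - 2)/(1 - 3) ≡ 10/9 mod 11. 9⁻¹ ≡ 5 (mod 11) since 9·5 = 45 ≡ 1, so λ ≡ 6.
  x = λ² - 3 - 1 = 36 - 4 ≡ 10; y = λ·(3 - 10) - 2 ≡ 0. → (10, 0)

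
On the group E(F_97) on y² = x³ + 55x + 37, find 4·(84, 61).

Write G = (84, 61).
Repeated addition: build up to 4G.
2G: tangent at (84, 61): λ = (3·84² + 55)/(2·61) ≡ 77/25. 25⁻¹ ≡ 66 (mod 97), so λ ≡ 77·66 ≡ 38.
  x = λ² - 84 - 84 = 1444 - 168 ≡ 15; y = λ·(84 - 15) - 61 ≡ 39. → (15, 39)
3G: (15, 39) + (84, 61). λ = (61 - 39)/(84 - 15) ≡ 22/69 mod 97. 69⁻¹ ≡ 45 (mod 97), so λ ≡ 20.
  x = λ² - 15 - 84 = 400 - 99 ≡ 10; y = λ·(15 - 10) - 39 ≡ 61. → (10, 61)
4G: (10, 61) + (84, 61). λ = (61 - 61)/(84 - 10) ≡ 0/74 mod 97. 74⁻¹ ≡ 59 (mod 97) since 74·59 = 4366 ≡ 1, so λ ≡ 0.
  x = λ² - 10 - 84 = 0 - 94 ≡ 3; y = λ·(10 - 3) - 61 ≡ 36. → (3, 36)

(3, 36)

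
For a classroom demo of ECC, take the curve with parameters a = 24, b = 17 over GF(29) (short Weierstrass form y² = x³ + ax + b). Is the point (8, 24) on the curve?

yes

y² = 24² ≡ 25; x³ + 24x + 17 = 721 ≡ 25 (mod 29). 25 = 25.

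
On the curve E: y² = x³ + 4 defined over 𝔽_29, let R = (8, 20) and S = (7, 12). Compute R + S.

(20, 0)

(8, 20) + (7, 12). λ = (12 - 20)/(7 - 8) ≡ 21/28 mod 29. 28⁻¹ ≡ 28 (mod 29), so λ ≡ 8.
  x = λ² - 8 - 7 = 64 - 15 ≡ 20; y = λ·(8 - 20) - 20 ≡ 0. → (20, 0)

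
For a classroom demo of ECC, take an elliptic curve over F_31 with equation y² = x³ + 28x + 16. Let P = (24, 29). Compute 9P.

(24, 2)

Double-and-add on 9 = (1001)₂. Start with P = (24, 29) for the leading 1-bit.
double: tangent at (24, 29): λ = (3·24² + 28)/(2·29) ≡ 20/27. 27⁻¹ ≡ 23 (mod 31) since 27·23 = 621 ≡ 1, so λ ≡ 20·23 ≡ 26.
  x = λ² - 24 - 24 = 676 - 48 ≡ 8; y = λ·(24 - 8) - 29 ≡ 15. → (8, 15)
double: tangent at (8, 15): λ = (3·8² + 28)/(2·15) ≡ 3/30. 30⁻¹ ≡ 30 (mod 31) since 30·30 = 900 ≡ 1, so λ ≡ 3·30 ≡ 28.
  x = λ² - 8 - 8 = 784 - 16 ≡ 24; y = λ·(8 - 24) - 15 ≡ 2. → (24, 2)
double: tangent at (24, 2): λ = (3·24² + 28)/(2·2) ≡ 20/4. 4⁻¹ ≡ 8 (mod 31), so λ ≡ 20·8 ≡ 5.
  x = λ² - 24 - 24 = 25 - 48 ≡ 8; y = λ·(24 - 8) - 2 ≡ 16. → (8, 16)
add P: (8, 16) + (24, 29). λ = (29 - 16)/(24 - 8) ≡ 13/16 mod 31. 16⁻¹ ≡ 2 (mod 31) since 16·2 = 32 ≡ 1, so λ ≡ 26.
  x = λ² - 8 - 24 = 676 - 32 ≡ 24; y = λ·(8 - 24) - 16 ≡ 2. → (24, 2)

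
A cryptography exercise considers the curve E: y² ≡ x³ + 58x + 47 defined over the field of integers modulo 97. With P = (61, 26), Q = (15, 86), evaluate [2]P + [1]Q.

First 2P:
Repeated addition: build up to 2P.
2P: tangent at (61, 26): λ = (3·61² + 58)/(2·26) ≡ 66/52. 52⁻¹ ≡ 28 (mod 97), so λ ≡ 66·28 ≡ 5.
  x = λ² - 61 - 61 = 25 - 122 ≡ 0; y = λ·(61 - 0) - 26 ≡ 85. → (0, 85)
2P = (0, 85).
Finally 2P + Q:
(0, 85) + (15, 86). λ = (86 - 85)/(15 - 0) ≡ 1/15 mod 97. 15⁻¹ ≡ 13 (mod 97), so λ ≡ 13.
  x = λ² - 0 - 15 = 169 - 15 ≡ 57; y = λ·(0 - 57) - 85 ≡ 47. → (57, 47)

(57, 47)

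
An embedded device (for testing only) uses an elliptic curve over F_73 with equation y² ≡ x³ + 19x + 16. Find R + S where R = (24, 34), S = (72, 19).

(27, 8)

(24, 34) + (72, 19). λ = (19 - 34)/(72 - 24) ≡ 58/48 mod 73. 48⁻¹ ≡ 35 (mod 73), so λ ≡ 59.
  x = λ² - 24 - 72 = 3481 - 96 ≡ 27; y = λ·(24 - 27) - 34 ≡ 8. → (27, 8)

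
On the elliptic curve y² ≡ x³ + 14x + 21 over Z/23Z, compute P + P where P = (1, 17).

tangent at (1, 17): λ = (3·1² + 14)/(2·17) ≡ 17/11. 11⁻¹ ≡ 21 (mod 23), so λ ≡ 17·21 ≡ 12.
  x = λ² - 1 - 1 = 144 - 2 ≡ 4; y = λ·(1 - 4) - 17 ≡ 16. → (4, 16)

(4, 16)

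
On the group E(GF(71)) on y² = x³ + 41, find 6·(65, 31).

Write G = (65, 31).
Repeated addition: build up to 6G.
2G: tangent at (65, 31): λ = (3·65² + 0)/(2·31) ≡ 37/62. 62⁻¹ ≡ 63 (mod 71) since 62·63 = 3906 ≡ 1, so λ ≡ 37·63 ≡ 59.
  x = λ² - 65 - 65 = 3481 - 130 ≡ 14; y = λ·(65 - 14) - 31 ≡ 67. → (14, 67)
3G: (14, 67) + (65, 31). λ = (31 - 67)/(65 - 14) ≡ 35/51 mod 71. 51⁻¹ ≡ 39 (mod 71) since 51·39 = 1989 ≡ 1, so λ ≡ 16.
  x = λ² - 14 - 65 = 256 - 79 ≡ 35; y = λ·(14 - 35) - 67 ≡ 23. → (35, 23)
4G: (35, 23) + (65, 31). λ = (31 - 23)/(65 - 35) ≡ 8/30 mod 71. 30⁻¹ ≡ 45 (mod 71), so λ ≡ 5.
  x = λ² - 35 - 65 = 25 - 100 ≡ 67; y = λ·(35 - 67) - 23 ≡ 30. → (67, 30)
5G: (67, 30) + (65, 31). λ = (31 - 30)/(65 - 67) ≡ 1/69 mod 71. 69⁻¹ ≡ 35 (mod 71), so λ ≡ 35.
  x = λ² - 67 - 65 = 1225 - 132 ≡ 28; y = λ·(67 - 28) - 30 ≡ 57. → (28, 57)
6G: (28, 57) + (65, 31). λ = (31 - 57)/(65 - 28) ≡ 45/37 mod 71. 37⁻¹ ≡ 48 (mod 71), so λ ≡ 30.
  x = λ² - 28 - 65 = 900 - 93 ≡ 26; y = λ·(28 - 26) - 57 ≡ 3. → (26, 3)

(26, 3)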